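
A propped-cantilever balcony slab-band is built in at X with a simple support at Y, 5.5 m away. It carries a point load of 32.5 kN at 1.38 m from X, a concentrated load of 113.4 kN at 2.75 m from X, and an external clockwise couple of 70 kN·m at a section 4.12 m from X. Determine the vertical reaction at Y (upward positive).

Remove the prop at Y; the released (primary) structure is a cantilever built in at X.
Free-end deflection of the primary structure under the applied loading (downward +):
  point load 32.5 at a = 1.38: Pa²(3L − a)/(6EI) = 156/EI
  point load 113.4 at a = 2.75: Pa²(3L − a)/(6EI) = 1965/EI
  clockwise couple 70 at a = 4.12: M₀a(2L − a)/(2EI) = 992.1/EI
  δ_0 = 3113/EI
Tip deflection under a unit load at Y: L³/(3EI) = 55.46/EI.
Compatibility at Y: δ_0 − R_Y·δ_{YY} = 0, so R_Y = 3113/55.46 = 56.14 kN.

R_Y = 56.14 kN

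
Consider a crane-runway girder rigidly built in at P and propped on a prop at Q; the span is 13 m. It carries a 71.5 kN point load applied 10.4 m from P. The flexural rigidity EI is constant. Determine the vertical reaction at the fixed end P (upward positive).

Choose R_Q as the redundant. The primary structure is the cantilever fixed at P.
Primary-structure tip deflection at Q by superposition:
  point load 71.5 at a = 10.4: Pa²(3L − a)/(6EI) = 36863/EI
Tip deflection under a unit load at Q: L³/(3EI) = 732.3/EI.
The prop prevents deflection at Q: R_Q = δ_0/δ_{QQ} = 36863/732.3 = 50.34 kN.
Vertical equilibrium: R_P = ΣP − R_Q = 71.5 − 50.34 = 21.16 kN.

R_P = 21.16 kN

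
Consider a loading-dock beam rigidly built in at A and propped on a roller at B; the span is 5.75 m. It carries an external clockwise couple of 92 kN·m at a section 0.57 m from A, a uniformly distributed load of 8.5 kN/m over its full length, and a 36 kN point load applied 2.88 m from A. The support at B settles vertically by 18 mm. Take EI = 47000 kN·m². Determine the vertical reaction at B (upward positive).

Take the reaction at B as the redundant and release it; the primary structure is a cantilever fixed at A.
Primary-structure tip deflection at B by superposition:
  clockwise couple 92 at a = 0.57: M₀a(2L − a)/(2EI) = 286.6/EI
  UDL 8.5: wL⁴/(8EI) = 1161/EI
  point load 36 at a = 2.88: Pa²(3L − a)/(6EI) = 715.1/EI
  δ_0 = 2163/EI
Tip deflection under a unit load at B: L³/(3EI) = 63.37/EI.
With EI = 47000 kN·m²: δ_0 = 0.046025 m and δ_{BB} = 0.001348 m/kN.
Compatibility — the beam at B must follow the support down by 0.018 m: δ_0 − R_B·δ_{BB} = 0.018, so R_B = (0.046025 − 0.018)/0.001348 = 20.79 kN.

R_B = 20.79 kN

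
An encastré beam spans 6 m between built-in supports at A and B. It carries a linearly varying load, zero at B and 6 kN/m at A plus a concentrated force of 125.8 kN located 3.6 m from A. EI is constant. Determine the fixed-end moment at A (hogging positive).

Take the two fixed-end moments M_A, M_B as redundants; the released structure is the simple span AB.
End rotations of the released simple span under the applied load (×1/EI):
  at A: triangular load, peak 6: w₀L³/(45EI) = 28.8/EI
  at B: triangular load, peak 6: 7w₀L³/(360EI) = 25.2/EI
  at A: point load 125.8 at a = 3.6: Pab(L + b)/(6LEI) = 253.6/EI
  at B: point load 125.8 at a = 3.6: Pab(L + a)/(6LEI) = 289.8/EI
  θ_A0 = 282.4/EI,  θ_B0 = 315/EI
Flexibility coefficients: a unit moment at one end gives L/(3EI) there and L/(6EI) at the far end, so f₁₁ = f₂₂ = 2/EI and f₁₂ = f₂₁ = 1/EI.
Compatibility — zero rotation at each built-in end:
  2 M_A + 1 M_B = 282.4
  1 M_A + 2 M_B = 315
Solving the pair gives M_A = 83.26 kN·m and M_B = 115.9 kN·m (hogging).

M_A = 83.26 kN·m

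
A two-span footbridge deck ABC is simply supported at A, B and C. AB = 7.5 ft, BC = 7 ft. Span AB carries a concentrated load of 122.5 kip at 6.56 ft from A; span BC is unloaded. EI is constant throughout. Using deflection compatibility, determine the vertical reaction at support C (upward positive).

Release continuity at B by inserting a hinge; the redundant is the internal moment M_B. The primary structure is two simply-supported spans AB and BC.
End slopes at the hinge B, treating each span as simply supported:
  span AB: point load 122.5 at a = 6.56: Pab(L + a)/(6LEI) = 236/EI
  relative rotation θ_0 = (236 + 0)/EI = 236/EI
A unit hogging moment at B produces rotation L₁/(3EI) + L₂/(3EI) = 4.833/EI.
Slope continuity at B: θ_0 = M_B·4.833/EI, so M_B = 236/4.833 = 48.83 kip·ft (hogging).
Span BC, ΣM about C: R_B^{BC}·7 = 0 + 48.83, so R_B^{BC} = 6.976 kip and R_C = 0 − 6.976 = -6.976 kip.

R_C = -6.976 kip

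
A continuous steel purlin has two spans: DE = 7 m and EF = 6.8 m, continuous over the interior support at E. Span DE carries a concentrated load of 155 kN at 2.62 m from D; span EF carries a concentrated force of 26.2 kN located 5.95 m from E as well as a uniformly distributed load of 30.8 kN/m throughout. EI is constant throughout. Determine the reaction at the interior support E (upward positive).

Take M_E as the redundant. Released structure: two simple spans DE and EF with a hinge at E.
End slopes at the hinge E, treating each span as simply supported:
  span DE: point load 155 at a = 2.62: Pab(L + a)/(6LEI) = 407.4/EI
  span EF: point load 26.2 at a = 5.95: Pab(L + b)/(6LEI) = 24.84/EI
  span EF: UDL 30.8: wL³/(24EI) = 403.5/EI
  relative rotation θ_0 = (407.4 + 428.4)/EI = 835.8/EI
A unit hogging moment at E produces rotation L₁/(3EI) + L₂/(3EI) = 4.6/EI.
Slope continuity at E: θ_0 = M_E·4.6/EI, so M_E = 835.8/4.6 = 181.7 kN·m (hogging).
Span DE, ΣM about D with M_E applied at E: R_E^{DE}·7 = 406.1 + 181.7, so R_E^{DE} = 83.97 kN and R_D = 155 − 83.97 = 71.03 kN.
Span EF, ΣM about F: R_E^{EF}·6.8 = 734.4 + 181.7, so R_E^{EF} = 134.7 kN and R_F = 235.6 − 134.7 = 100.9 kN.
R_E = 83.97 + 134.7 = 218.7 kN.

R_E = 218.7 kN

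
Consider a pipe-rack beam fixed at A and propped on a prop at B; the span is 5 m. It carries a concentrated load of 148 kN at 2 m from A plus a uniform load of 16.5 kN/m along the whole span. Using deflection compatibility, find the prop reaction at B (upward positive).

R_B = 61.72 kN

Release the roller at B. Primary structure: cantilever fixed at A.
Downward deflection at the released point B due to the loads:
  point load 148 at a = 2: Pa²(3L − a)/(6EI) = 1283/EI
  UDL 16.5: wL⁴/(8EI) = 1289/EI
  δ_0 = 2572/EI
Tip deflection under a unit load at B: L³/(3EI) = 41.67/EI.
Compatibility at B: δ_0 − R_B·δ_{BB} = 0, so R_B = 2572/41.67 = 61.72 kN.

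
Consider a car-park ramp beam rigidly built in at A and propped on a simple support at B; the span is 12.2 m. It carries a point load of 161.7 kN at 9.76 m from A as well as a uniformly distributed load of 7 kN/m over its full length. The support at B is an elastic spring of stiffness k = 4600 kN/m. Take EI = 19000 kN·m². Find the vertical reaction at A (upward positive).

R_A = 102.2 kN

Take the reaction at B as the redundant and release it; the primary structure is a cantilever fixed at A.
Free-end deflection of the primary structure under the applied loading (downward +):
  point load 161.7 at a = 9.76: Pa²(3L − a)/(6EI) = 68903/EI
  UDL 7: wL⁴/(8EI) = 19384/EI
  δ_0 = 88288/EI
Tip deflection under a unit load at B: L³/(3EI) = 605.3/EI.
With EI = 19000 kN·m²: δ_0 = 4.6467 m and δ_{BB} = 0.031857 m/kN.
Compatibility — the spring shortens by R_B/k under the reaction it provides: δ_0 − R_B·δ_{BB} = R_B/k. With 1/k = 0.000217 m/kN, R_B = δ_0 / (δ_{BB} + 1/k) = 4.6467 / (0.031857 + 0.000217) = 144.9 kN.
Vertical equilibrium: R_A = ΣP − R_B = 247.1 − 144.9 = 102.2 kN.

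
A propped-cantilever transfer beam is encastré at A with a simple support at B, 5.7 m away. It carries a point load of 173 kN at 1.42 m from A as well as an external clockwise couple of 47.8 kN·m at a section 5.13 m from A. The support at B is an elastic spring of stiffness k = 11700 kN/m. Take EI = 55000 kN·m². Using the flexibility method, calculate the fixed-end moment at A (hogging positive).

M_A = 149.3 kN·m

Take the reaction at B as the redundant and release it; the primary structure is a cantilever fixed at A.
Downward deflection at the released point B due to the loads:
  point load 173 at a = 1.42: Pa²(3L − a)/(6EI) = 911.6/EI
  clockwise couple 47.8 at a = 5.13: M₀a(2L − a)/(2EI) = 768.7/EI
  δ_0 = 1680/EI
Flexibility coefficient — unit upward force at B: δ_{BB} = L³/(3EI) = 61.73/EI.
With EI = 55000 kN·m²: δ_0 = 0.030552 m and δ_{BB} = 0.001122 m/kN.
Compatibility — the spring shortens by R_B/k under the reaction it provides: δ_0 − R_B·δ_{BB} = R_B/k. With 1/k = 0.000085 m/kN, R_B = δ_0 / (δ_{BB} + 1/k) = 0.030552 / (0.001122 + 0.000085) = 25.29 kN.
Moment equilibrium about A: M_A = Σ(load moments about A) − R_B·L = 293.5 − 25.29×5.7 = 149.3 kN·m.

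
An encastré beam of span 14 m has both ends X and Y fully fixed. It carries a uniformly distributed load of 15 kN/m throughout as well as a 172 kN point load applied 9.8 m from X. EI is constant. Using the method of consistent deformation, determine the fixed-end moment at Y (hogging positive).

M_Y = 599 kN·m

Release both end moments; the primary structure is a simply-supported span XY with redundants M_X and M_Y.
End rotations of the released simple span under the applied load (×1/EI):
  at X: UDL 15: wL³/(24EI) = 1715/EI
  at Y: UDL 15: wL³/(24EI) = 1715/EI
  at X: point load 172 at a = 9.8: Pab(L + b)/(6LEI) = 1534/EI
  at Y: point load 172 at a = 9.8: Pab(L + a)/(6LEI) = 2006/EI
  θ_X0 = 3249/EI,  θ_Y0 = 3721/EI
Flexibility coefficients: a unit moment at one end gives L/(3EI) there and L/(6EI) at the far end, so f₁₁ = f₂₂ = 4.667/EI and f₁₂ = f₂₁ = 2.333/EI.
Compatibility — zero rotation at each built-in end:
  4.667 M_X + 2.333 M_Y = 3249
  2.333 M_X + 4.667 M_Y = 3721
Solving the pair gives M_X = 396.7 kN·m and M_Y = 599 kN·m (hogging).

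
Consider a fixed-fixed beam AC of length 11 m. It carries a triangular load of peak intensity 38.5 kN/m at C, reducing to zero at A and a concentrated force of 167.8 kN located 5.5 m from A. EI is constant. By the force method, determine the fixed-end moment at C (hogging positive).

M_C = 463.6 kN·m

Release both end moments; the primary structure is a simply-supported span AC with redundants M_A and M_C.
Simple-span end rotations at A and C under the given loads:
  at A: triangular load, peak 38.5: 7w₀L³/(360EI) = 996.4/EI
  at C: triangular load, peak 38.5: w₀L³/(45EI) = 1139/EI
  at A: point load 167.8 at a = 5.5: Pab(L + b)/(6LEI) = 1269/EI
  at C: point load 167.8 at a = 5.5: Pab(L + a)/(6LEI) = 1269/EI
  θ_A0 = 2265/EI,  θ_C0 = 2408/EI
Flexibility coefficients: a unit moment at one end gives L/(3EI) there and L/(6EI) at the far end, so f₁₁ = f₂₂ = 3.667/EI and f₁₂ = f₂₁ = 1.833/EI.
Compatibility — zero rotation at each built-in end:
  3.667 M_A + 1.833 M_C = 2265
  1.833 M_A + 3.667 M_C = 2408
Solving the pair gives M_A = 386 kN·m and M_C = 463.6 kN·m (hogging).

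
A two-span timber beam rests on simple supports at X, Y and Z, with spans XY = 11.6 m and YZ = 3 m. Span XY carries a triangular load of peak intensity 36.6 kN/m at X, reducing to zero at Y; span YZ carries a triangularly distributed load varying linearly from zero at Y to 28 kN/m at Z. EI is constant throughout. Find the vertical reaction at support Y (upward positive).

R_Y = 181.8 kN

Release continuity at Y by inserting a hinge; the redundant is the internal moment M_Y. The primary structure is two simply-supported spans XY and YZ.
Rotations at Y on the released spans (each span's end-slope, ×1/EI):
  span XY: triangular load, peak 36.6: 7w₀L³/(360EI) = 1111/EI
  span YZ: triangular load, peak 28: 7w₀L³/(360EI) = 14.7/EI
  relative rotation θ_0 = (1111 + 14.7)/EI = 1126/EI
A unit hogging moment at Y produces rotation L₁/(3EI) + L₂/(3EI) = 4.867/EI.
Slope continuity at Y: θ_0 = M_Y·4.867/EI, so M_Y = 1126/4.867 = 231.3 kN·m (hogging).
Span XY, ΣM about X with M_Y applied at Y: R_Y^{XY}·11.6 = 820.8 + 231.3, so R_Y^{XY} = 90.7 kN and R_X = 212.3 − 90.7 = 121.6 kN.
Span YZ, ΣM about Z: R_Y^{YZ}·3 = 42 + 231.3, so R_Y^{YZ} = 91.09 kN and R_Z = 42 − 91.09 = -49.09 kN.
R_Y = 90.7 + 91.09 = 181.8 kN.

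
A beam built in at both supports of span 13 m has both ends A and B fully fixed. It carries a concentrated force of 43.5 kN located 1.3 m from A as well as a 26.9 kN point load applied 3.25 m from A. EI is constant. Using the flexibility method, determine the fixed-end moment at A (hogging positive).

Take the two fixed-end moments M_A, M_B as redundants; the released structure is the simple span AB.
On the primary (simply-supported) span, the end slopes from the loading are:
  at A: point load 43.5 at a = 1.3: Pab(L + b)/(6LEI) = 209.5/EI
  at B: point load 43.5 at a = 1.3: Pab(L + a)/(6LEI) = 121.3/EI
  at A: point load 26.9 at a = 3.25: Pab(L + b)/(6LEI) = 248.6/EI
  at B: point load 26.9 at a = 3.25: Pab(L + a)/(6LEI) = 177.6/EI
  θ_A0 = 458.1/EI,  θ_B0 = 298.9/EI
Flexibility coefficients: a unit moment at one end gives L/(3EI) there and L/(6EI) at the far end, so f₁₁ = f₂₂ = 4.333/EI and f₁₂ = f₂₁ = 2.167/EI.
Compatibility — zero rotation at each built-in end:
  4.333 M_A + 2.167 M_B = 458.1
  2.167 M_A + 4.333 M_B = 298.9
Solving the pair gives M_A = 94.98 kN·m and M_B = 21.48 kN·m (hogging).

M_A = 94.98 kN·m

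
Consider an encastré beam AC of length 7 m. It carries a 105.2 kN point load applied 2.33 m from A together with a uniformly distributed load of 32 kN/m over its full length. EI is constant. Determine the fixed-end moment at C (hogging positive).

M_C = 185.1 kN·m

Release both end moments; the primary structure is a simply-supported span AC with redundants M_A and M_C.
On the primary (simply-supported) span, the end slopes from the loading are:
  at A: point load 105.2 at a = 2.33: Pab(L + b)/(6LEI) = 318.1/EI
  at C: point load 105.2 at a = 2.33: Pab(L + a)/(6LEI) = 254.3/EI
  at A: UDL 32: wL³/(24EI) = 457.3/EI
  at C: UDL 32: wL³/(24EI) = 457.3/EI
  θ_A0 = 775.4/EI,  θ_C0 = 711.6/EI
Flexibility coefficients: a unit moment at one end gives L/(3EI) there and L/(6EI) at the far end, so f₁₁ = f₂₂ = 2.333/EI and f₁₂ = f₂₁ = 1.167/EI.
Compatibility — zero rotation at each built-in end:
  2.333 M_A + 1.167 M_C = 775.4
  1.167 M_A + 2.333 M_C = 711.6
Solving the pair gives M_A = 239.8 kN·m and M_C = 185.1 kN·m (hogging).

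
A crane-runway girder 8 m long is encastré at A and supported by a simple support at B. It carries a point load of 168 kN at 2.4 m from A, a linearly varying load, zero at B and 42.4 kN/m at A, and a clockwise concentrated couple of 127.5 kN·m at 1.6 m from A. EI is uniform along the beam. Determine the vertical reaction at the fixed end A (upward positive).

Choose R_B as the redundant. The primary structure is the cantilever fixed at A.
Primary-structure tip deflection at B by superposition:
  point load 168 at a = 2.4: Pa²(3L − a)/(6EI) = 3484/EI
  triangular load, peak 42.4 at the fixed end: w₀L⁴/(30EI) = 5789/EI
  clockwise couple 127.5 at a = 1.6: M₀a(2L − a)/(2EI) = 1469/EI
  δ_0 = 10741/EI
Flexibility coefficient — unit upward force at B: δ_{BB} = L³/(3EI) = 170.7/EI.
The prop prevents deflection at B: R_B = δ_0/δ_{BB} = 10741/170.7 = 62.94 kN.
Vertical equilibrium: R_A = ΣP − R_B = 337.6 − 62.94 = 274.7 kN.

R_A = 274.7 kN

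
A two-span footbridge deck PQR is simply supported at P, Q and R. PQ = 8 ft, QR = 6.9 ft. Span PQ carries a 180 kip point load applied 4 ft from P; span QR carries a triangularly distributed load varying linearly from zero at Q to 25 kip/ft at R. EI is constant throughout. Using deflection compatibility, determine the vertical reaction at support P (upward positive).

R_P = 67.86 kip

Take M_Q as the redundant. Released structure: two simple spans PQ and QR with a hinge at Q.
Rotations at Q on the released spans (each span's end-slope, ×1/EI):
  span PQ: point load 180 at a = 4: Pab(L + a)/(6LEI) = 720/EI
  span QR: triangular load, peak 25: 7w₀L³/(360EI) = 159.7/EI
  relative rotation θ_0 = (720 + 159.7)/EI = 879.7/EI
A unit hogging moment at Q produces rotation L₁/(3EI) + L₂/(3EI) = 4.967/EI.
Slope continuity at Q: θ_0 = M_Q·4.967/EI, so M_Q = 879.7/4.967 = 177.1 kip·ft (hogging).
Span PQ, ΣM about P with M_Q applied at Q: R_Q^{PQ}·8 = 720 + 177.1, so R_Q^{PQ} = 112.1 kip and R_P = 180 − 112.1 = 67.86 kip.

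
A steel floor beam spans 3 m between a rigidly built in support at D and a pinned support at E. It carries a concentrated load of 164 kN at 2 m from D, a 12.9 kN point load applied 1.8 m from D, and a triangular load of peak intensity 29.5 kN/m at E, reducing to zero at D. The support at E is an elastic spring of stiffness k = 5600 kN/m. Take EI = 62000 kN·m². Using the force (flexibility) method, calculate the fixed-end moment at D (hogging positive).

M_D = 285.1 kN·m

Take the reaction at E as the redundant and release it; the primary structure is a cantilever fixed at D.
Primary-structure tip deflection at E by superposition:
  point load 164 at a = 2: Pa²(3L − a)/(6EI) = 765.3/EI
  point load 12.9 at a = 1.8: Pa²(3L − a)/(6EI) = 50.16/EI
  triangular load, peak 29.5 at the free end: 11w₀L⁴/(120EI) = 219/EI
  δ_0 = 1035/EI
Tip deflection under a unit load at E: L³/(3EI) = 9/EI.
With EI = 62000 kN·m²: δ_0 = 0.016686 m and δ_{EE} = 0.000145 m/kN.
Compatibility — the spring shortens by R_E/k under the reaction it provides: δ_0 − R_E·δ_{EE} = R_E/k. With 1/k = 0.000179 m/kN, R_E = δ_0 / (δ_{EE} + 1/k) = 0.016686 / (0.000145 + 0.000179) = 51.54 kN.
Moment equilibrium about D: M_D = Σ(load moments about D) − R_E·L = 439.7 − 51.54×3 = 285.1 kN·m.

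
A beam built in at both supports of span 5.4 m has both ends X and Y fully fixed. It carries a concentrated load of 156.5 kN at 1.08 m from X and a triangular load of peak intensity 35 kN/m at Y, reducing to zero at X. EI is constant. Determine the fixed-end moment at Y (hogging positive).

M_Y = 78.07 kN·m

Release both end moments; the primary structure is a simply-supported span XY with redundants M_X and M_Y.
Simple-span end rotations at X and Y under the given loads:
  at X: point load 156.5 at a = 1.08: Pab(L + b)/(6LEI) = 219/EI
  at Y: point load 156.5 at a = 1.08: Pab(L + a)/(6LEI) = 146/EI
  at X: triangular load, peak 35: 7w₀L³/(360EI) = 107.2/EI
  at Y: triangular load, peak 35: w₀L³/(45EI) = 122.5/EI
  θ_X0 = 326.2/EI,  θ_Y0 = 268.5/EI
Flexibility coefficients: a unit moment at one end gives L/(3EI) there and L/(6EI) at the far end, so f₁₁ = f₂₂ = 1.8/EI and f₁₂ = f₂₁ = 0.9/EI.
Compatibility — zero rotation at each built-in end:
  1.8 M_X + 0.9 M_Y = 326.2
  0.9 M_X + 1.8 M_Y = 268.5
Solving the pair gives M_X = 142.2 kN·m and M_Y = 78.07 kN·m (hogging).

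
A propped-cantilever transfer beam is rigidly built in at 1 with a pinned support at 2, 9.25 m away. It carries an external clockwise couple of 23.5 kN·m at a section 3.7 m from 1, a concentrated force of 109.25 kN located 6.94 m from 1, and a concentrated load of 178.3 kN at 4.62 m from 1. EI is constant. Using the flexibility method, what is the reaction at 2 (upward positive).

R_2 = 127.2 kN

Take the reaction at 2 as the redundant and release it; the primary structure is a cantilever fixed at 1.
Deflection at 2 on the released cantilever, summing each load's contribution:
  clockwise couple 23.5 at a = 3.7: M₀a(2L − a)/(2EI) = 643.4/EI
  point load 109.25 at a = 6.94: Pa²(3L − a)/(6EI) = 18250/EI
  point load 178.3 at a = 4.62: Pa²(3L − a)/(6EI) = 14671/EI
  δ_0 = 33564/EI
Flexibility coefficient — unit upward force at 2: δ_{22} = L³/(3EI) = 263.8/EI.
Compatibility at 2: δ_0 − R_2·δ_{22} = 0, so R_2 = 33564/263.8 = 127.2 kN.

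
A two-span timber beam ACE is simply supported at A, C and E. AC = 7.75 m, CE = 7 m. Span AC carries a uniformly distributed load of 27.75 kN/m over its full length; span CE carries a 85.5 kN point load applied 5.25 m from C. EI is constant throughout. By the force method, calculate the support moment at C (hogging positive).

M_C = 142.8 kN·m

Take M_C as the redundant. Released structure: two simple spans AC and CE with a hinge at C.
End slopes at the hinge C, treating each span as simply supported:
  span AC: UDL 27.75: wL³/(24EI) = 538.2/EI
  span CE: point load 85.5 at a = 5.25: Pab(L + b)/(6LEI) = 163.7/EI
  relative rotation θ_0 = (538.2 + 163.7)/EI = 701.9/EI
A unit hogging moment at C produces rotation L₁/(3EI) + L₂/(3EI) = 4.917/EI.
Slope continuity at C: θ_0 = M_C·4.917/EI, so M_C = 701.9/4.917 = 142.8 kN·m (hogging).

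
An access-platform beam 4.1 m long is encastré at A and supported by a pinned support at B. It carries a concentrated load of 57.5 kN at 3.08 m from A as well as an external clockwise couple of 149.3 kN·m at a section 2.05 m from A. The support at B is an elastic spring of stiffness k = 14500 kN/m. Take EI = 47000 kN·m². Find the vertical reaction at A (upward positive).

Remove the prop at B; the released (primary) structure is a cantilever built in at A.
Free-end deflection of the primary structure under the applied loading (downward +):
  point load 57.5 at a = 3.08: Pa²(3L − a)/(6EI) = 838.2/EI
  clockwise couple 149.3 at a = 2.05: M₀a(2L − a)/(2EI) = 941.1/EI
  δ_0 = 1779/EI
Flexibility coefficient — unit upward force at B: δ_{BB} = L³/(3EI) = 22.97/EI.
With EI = 47000 kN·m²: δ_0 = 0.037859 m and δ_{BB} = 0.000489 m/kN.
Compatibility — the spring shortens by R_B/k under the reaction it provides: δ_0 − R_B·δ_{BB} = R_B/k. With 1/k = 0.000069 m/kN, R_B = δ_0 / (δ_{BB} + 1/k) = 0.037859 / (0.000489 + 0.000069) = 67.88 kN.
Vertical equilibrium: R_A = ΣP − R_B = 57.5 − 67.88 = -10.38 kN.

R_A = -10.38 kN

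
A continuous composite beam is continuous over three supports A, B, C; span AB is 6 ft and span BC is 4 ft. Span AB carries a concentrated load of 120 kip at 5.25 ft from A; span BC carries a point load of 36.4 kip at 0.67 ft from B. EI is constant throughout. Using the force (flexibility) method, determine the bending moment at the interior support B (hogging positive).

M_B = 51.74 kip·ft

Insert a hinge at B; M_B is the redundant, and each span becomes simply supported.
End slopes at the hinge B, treating each span as simply supported:
  span AB: point load 120 at a = 5.25: Pab(L + a)/(6LEI) = 147.7/EI
  span BC: point load 36.4 at a = 0.67: Pab(L + b)/(6LEI) = 24.8/EI
  relative rotation θ_0 = (147.7 + 24.8)/EI = 172.5/EI
A unit hogging moment at B produces rotation L₁/(3EI) + L₂/(3EI) = 3.333/EI.
Compatibility: M_B·(L₁+L₂)/(3EI) = θ_0, giving M_B = 51.74 kip·ft (hogging).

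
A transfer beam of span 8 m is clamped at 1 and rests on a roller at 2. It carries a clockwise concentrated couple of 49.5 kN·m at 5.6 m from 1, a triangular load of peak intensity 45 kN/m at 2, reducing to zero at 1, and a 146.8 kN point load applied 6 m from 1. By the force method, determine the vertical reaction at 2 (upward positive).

R_2 = 200.3 kN

Release the roller at 2. Primary structure: cantilever fixed at 1.
Primary-structure tip deflection at 2 by superposition:
  clockwise couple 49.5 at a = 5.6: M₀a(2L − a)/(2EI) = 1441/EI
  triangular load, peak 45 at the free end: 11w₀L⁴/(120EI) = 16896/EI
  point load 146.8 at a = 6: Pa²(3L − a)/(6EI) = 15854/EI
  δ_0 = 34192/EI
Flexibility coefficient — unit upward force at 2: δ_{22} = L³/(3EI) = 170.7/EI.
Compatibility at 2: δ_0 − R_2·δ_{22} = 0, so R_2 = 34192/170.7 = 200.3 kN.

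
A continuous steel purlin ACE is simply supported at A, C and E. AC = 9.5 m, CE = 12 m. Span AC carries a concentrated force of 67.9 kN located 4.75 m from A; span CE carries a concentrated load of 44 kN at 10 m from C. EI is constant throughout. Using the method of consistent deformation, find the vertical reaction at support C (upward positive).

Release continuity at C by inserting a hinge; the redundant is the internal moment M_C. The primary structure is two simply-supported spans AC and CE.
End slopes at the hinge C, treating each span as simply supported:
  span AC: point load 67.9 at a = 4.75: Pab(L + a)/(6LEI) = 383/EI
  span CE: point load 44 at a = 10: Pab(L + b)/(6LEI) = 171.1/EI
  relative rotation θ_0 = (383 + 171.1)/EI = 554.1/EI
A unit hogging moment at C produces rotation L₁/(3EI) + L₂/(3EI) = 7.167/EI.
Slope continuity at C: θ_0 = M_C·7.167/EI, so M_C = 554.1/7.167 = 77.32 kN·m (hogging).
Span AC, ΣM about A with M_C applied at C: R_C^{AC}·9.5 = 322.5 + 77.32, so R_C^{AC} = 42.09 kN and R_A = 67.9 − 42.09 = 25.81 kN.
Span CE, ΣM about E: R_C^{CE}·12 = 88 + 77.32, so R_C^{CE} = 13.78 kN and R_E = 44 − 13.78 = 30.22 kN.
R_C = 42.09 + 13.78 = 55.87 kN.

R_C = 55.87 kN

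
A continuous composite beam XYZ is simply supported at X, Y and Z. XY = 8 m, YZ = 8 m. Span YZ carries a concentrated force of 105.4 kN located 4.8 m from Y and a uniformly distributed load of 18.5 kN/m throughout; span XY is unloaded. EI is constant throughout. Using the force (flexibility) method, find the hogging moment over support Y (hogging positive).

Take M_Y as the redundant. Released structure: two simple spans XY and YZ with a hinge at Y.
Discontinuity in slope at Y on the released structure — sum the simple-span end rotations:
  span YZ: point load 105.4 at a = 4.8: Pab(L + b)/(6LEI) = 377.8/EI
  span YZ: UDL 18.5: wL³/(24EI) = 394.7/EI
  relative rotation θ_0 = (0 + 772.4)/EI = 772.4/EI
A unit hogging moment at Y produces rotation L₁/(3EI) + L₂/(3EI) = 5.333/EI.
Slope continuity at Y: θ_0 = M_Y·5.333/EI, so M_Y = 772.4/5.333 = 144.8 kN·m (hogging).

M_Y = 144.8 kN·m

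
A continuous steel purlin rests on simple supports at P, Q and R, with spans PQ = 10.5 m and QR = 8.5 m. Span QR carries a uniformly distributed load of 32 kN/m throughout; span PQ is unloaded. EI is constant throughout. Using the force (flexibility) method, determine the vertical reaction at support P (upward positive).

Insert a hinge at Q; M_Q is the redundant, and each span becomes simply supported.
End slopes at the hinge Q, treating each span as simply supported:
  span QR: UDL 32: wL³/(24EI) = 818.8/EI
  relative rotation θ_0 = (0 + 818.8)/EI = 818.8/EI
A unit hogging moment at Q produces rotation L₁/(3EI) + L₂/(3EI) = 6.333/EI.
Compatibility: M_Q·(L₁+L₂)/(3EI) = θ_0, giving M_Q = 129.3 kN·m (hogging).
Span PQ, ΣM about P with M_Q applied at Q: R_Q^{PQ}·10.5 = 0 + 129.3, so R_Q^{PQ} = 12.31 kN and R_P = 0 − 12.31 = -12.31 kN.

R_P = -12.31 kN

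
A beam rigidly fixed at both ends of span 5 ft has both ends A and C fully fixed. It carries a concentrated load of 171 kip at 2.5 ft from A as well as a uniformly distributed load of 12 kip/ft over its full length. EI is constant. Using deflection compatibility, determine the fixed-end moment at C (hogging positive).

M_C = 131.9 kip·ft

Release both end moments; the primary structure is a simply-supported span AC with redundants M_A and M_C.
End rotations of the released simple span under the applied load (×1/EI):
  at A: point load 171 at a = 2.5: Pab(L + b)/(6LEI) = 267.2/EI
  at C: point load 171 at a = 2.5: Pab(L + a)/(6LEI) = 267.2/EI
  at A: UDL 12: wL³/(24EI) = 62.5/EI
  at C: UDL 12: wL³/(24EI) = 62.5/EI
  θ_A0 = 329.7/EI,  θ_C0 = 329.7/EI
Flexibility coefficients: a unit moment at one end gives L/(3EI) there and L/(6EI) at the far end, so f₁₁ = f₂₂ = 1.667/EI and f₁₂ = f₂₁ = 0.8333/EI.
Compatibility — zero rotation at each built-in end:
  1.667 M_A + 0.8333 M_C = 329.7
  0.8333 M_A + 1.667 M_C = 329.7
Solving the pair gives M_A = 131.9 kip·ft and M_C = 131.9 kip·ft (hogging).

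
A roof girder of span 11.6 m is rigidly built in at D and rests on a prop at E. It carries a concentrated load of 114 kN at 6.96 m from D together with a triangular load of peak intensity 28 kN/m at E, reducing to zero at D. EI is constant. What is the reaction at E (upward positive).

R_E = 138.6 kN

Remove the prop at E; the released (primary) structure is a cantilever built in at D.
Primary-structure tip deflection at E by superposition:
  point load 114 at a = 6.96: Pa²(3L − a)/(6EI) = 25624/EI
  triangular load, peak 28 at the free end: 11w₀L⁴/(120EI) = 46473/EI
  δ_0 = 72097/EI
Tip deflection under a unit load at E: L³/(3EI) = 520.3/EI.
Compatibility at E: δ_0 − R_E·δ_{EE} = 0, so R_E = 72097/520.3 = 138.6 kN.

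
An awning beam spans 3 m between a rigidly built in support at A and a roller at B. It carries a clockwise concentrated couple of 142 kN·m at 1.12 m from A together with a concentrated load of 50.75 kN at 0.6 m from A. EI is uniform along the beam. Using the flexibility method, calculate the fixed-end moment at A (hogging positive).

Remove the prop at B; the released (primary) structure is a cantilever built in at A.
Downward deflection at the released point B due to the loads:
  clockwise couple 142 at a = 1.12: M₀a(2L − a)/(2EI) = 388.1/EI
  point load 50.75 at a = 0.6: Pa²(3L − a)/(6EI) = 25.58/EI
  δ_0 = 413.6/EI
Flexibility coefficient — unit upward force at B: δ_{BB} = L³/(3EI) = 9/EI.
Compatibility at B: δ_0 − R_B·δ_{BB} = 0, so R_B = 413.6/9 = 45.96 kN.
Moment equilibrium about A: M_A = Σ(load moments about A) − R_B·L = 172.4 − 45.96×3 = 34.57 kN·m.

M_A = 34.57 kN·m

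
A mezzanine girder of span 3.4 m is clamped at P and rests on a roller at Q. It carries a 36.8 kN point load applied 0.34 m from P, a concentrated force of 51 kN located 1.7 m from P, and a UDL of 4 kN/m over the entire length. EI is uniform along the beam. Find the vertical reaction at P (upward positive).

R_P = 79.83 kN

Remove the prop at Q; the released (primary) structure is a cantilever built in at P.
Downward deflection at the released point Q due to the loads:
  point load 36.8 at a = 0.34: Pa²(3L − a)/(6EI) = 6.991/EI
  point load 51 at a = 1.7: Pa²(3L − a)/(6EI) = 208.8/EI
  UDL 4: wL⁴/(8EI) = 66.82/EI
  δ_0 = 282.6/EI
Flexibility coefficient — unit upward force at Q: δ_{QQ} = L³/(3EI) = 13.1/EI.
The prop prevents deflection at Q: R_Q = δ_0/δ_{QQ} = 282.6/13.1 = 21.57 kN.
Vertical equilibrium: R_P = ΣP − R_Q = 101.4 − 21.57 = 79.83 kN.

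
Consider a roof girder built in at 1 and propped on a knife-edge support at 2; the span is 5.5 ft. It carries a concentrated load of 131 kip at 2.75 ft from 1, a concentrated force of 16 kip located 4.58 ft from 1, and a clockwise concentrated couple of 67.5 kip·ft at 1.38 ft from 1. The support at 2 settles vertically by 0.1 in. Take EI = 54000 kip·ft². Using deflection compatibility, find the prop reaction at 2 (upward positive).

Take the reaction at 2 as the redundant and release it; the primary structure is a cantilever fixed at 1.
Primary-structure tip deflection at 2 by superposition:
  point load 131 at a = 2.75: Pa²(3L − a)/(6EI) = 2270/EI
  point load 16 at a = 4.58: Pa²(3L − a)/(6EI) = 666.8/EI
  clockwise couple 67.5 at a = 1.38: M₀a(2L − a)/(2EI) = 448.1/EI
  δ_0 = 3385/EI
Flexibility coefficient — unit upward force at 2: δ_{22} = L³/(3EI) = 55.46/EI.
With EI = 54000 kip·ft²: δ_0 = 0.062688 ft and δ_{22} = 0.001027 ft/kip.
Compatibility — the beam at 2 must follow the support down by 0.008333 ft: δ_0 − R_2·δ_{22} = 0.008333, so R_2 = (0.062688 − 0.008333)/0.001027 = 52.93 kip.

R_2 = 52.93 kip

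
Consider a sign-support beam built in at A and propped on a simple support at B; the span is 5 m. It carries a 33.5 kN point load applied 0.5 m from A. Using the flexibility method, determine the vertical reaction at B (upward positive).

Remove the prop at B; the released (primary) structure is a cantilever built in at A.
Primary-structure tip deflection at B by superposition:
  point load 33.5 at a = 0.5: Pa²(3L − a)/(6EI) = 20.24/EI
Flexibility coefficient — unit upward force at B: δ_{BB} = L³/(3EI) = 41.67/EI.
Compatibility at B: δ_0 − R_B·δ_{BB} = 0, so R_B = 20.24/41.67 = 0.4858 kN.

R_B = 0.4858 kN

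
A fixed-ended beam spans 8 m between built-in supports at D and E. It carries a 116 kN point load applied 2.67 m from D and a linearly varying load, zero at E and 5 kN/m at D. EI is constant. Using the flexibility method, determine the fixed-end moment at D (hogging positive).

Release both end moments; the primary structure is a simply-supported span DE with redundants M_D and M_E.
On the primary (simply-supported) span, the end slopes from the loading are:
  at D: point load 116 at a = 2.67: Pab(L + b)/(6LEI) = 458.4/EI
  at E: point load 116 at a = 2.67: Pab(L + a)/(6LEI) = 367/EI
  at D: triangular load, peak 5: w₀L³/(45EI) = 56.89/EI
  at E: triangular load, peak 5: 7w₀L³/(360EI) = 49.78/EI
  θ_D0 = 515.3/EI,  θ_E0 = 416.7/EI
Flexibility coefficients: a unit moment at one end gives L/(3EI) there and L/(6EI) at the far end, so f₁₁ = f₂₂ = 2.667/EI and f₁₂ = f₂₁ = 1.333/EI.
Compatibility — zero rotation at each built-in end:
  2.667 M_D + 1.333 M_E = 515.3
  1.333 M_D + 2.667 M_E = 416.7
Solving the pair gives M_D = 153.5 kN·m and M_E = 79.54 kN·m (hogging).

M_D = 153.5 kN·m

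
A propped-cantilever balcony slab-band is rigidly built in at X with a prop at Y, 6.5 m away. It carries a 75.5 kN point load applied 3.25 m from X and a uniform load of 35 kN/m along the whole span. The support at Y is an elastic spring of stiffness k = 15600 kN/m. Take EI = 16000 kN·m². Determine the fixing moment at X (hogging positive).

Take the reaction at Y as the redundant and release it; the primary structure is a cantilever fixed at X.
Downward deflection at the released point Y due to the loads:
  point load 75.5 at a = 3.25: Pa²(3L − a)/(6EI) = 2160/EI
  UDL 35: wL⁴/(8EI) = 7810/EI
  δ_0 = 9969/EI
Tip deflection under a unit load at Y: L³/(3EI) = 91.54/EI.
With EI = 16000 kN·m²: δ_0 = 0.62309 m and δ_{YY} = 0.005721 m/kN.
Compatibility — the spring shortens by R_Y/k under the reaction it provides: δ_0 − R_Y·δ_{YY} = R_Y/k. With 1/k = 0.000064 m/kN, R_Y = δ_0 / (δ_{YY} + 1/k) = 0.62309 / (0.005721 + 0.000064) = 107.7 kN.
Moment equilibrium about X: M_X = Σ(load moments about X) − R_Y·L = 984.8 − 107.7×6.5 = 284.7 kN·m.

M_X = 284.7 kN·m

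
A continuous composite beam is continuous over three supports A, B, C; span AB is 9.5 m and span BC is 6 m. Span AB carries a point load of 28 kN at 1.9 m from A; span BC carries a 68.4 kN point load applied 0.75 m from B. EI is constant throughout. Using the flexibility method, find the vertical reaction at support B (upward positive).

Insert a hinge at B; M_B is the redundant, and each span becomes simply supported.
Rotations at B on the released spans (each span's end-slope, ×1/EI):
  span AB: point load 28 at a = 1.9: Pab(L + a)/(6LEI) = 80.86/EI
  span BC: point load 68.4 at a = 0.75: Pab(L + b)/(6LEI) = 84.16/EI
  relative rotation θ_0 = (80.86 + 84.16)/EI = 165/EI
A unit hogging moment at B produces rotation L₁/(3EI) + L₂/(3EI) = 5.167/EI.
Slope continuity at B: θ_0 = M_B·5.167/EI, so M_B = 165/5.167 = 31.94 kN·m (hogging).
Span AB, ΣM about A with M_B applied at B: R_B^{AB}·9.5 = 53.2 + 31.94, so R_B^{AB} = 8.962 kN and R_A = 28 − 8.962 = 19.04 kN.
Span BC, ΣM about C: R_B^{BC}·6 = 359.1 + 31.94, so R_B^{BC} = 65.17 kN and R_C = 68.4 − 65.17 = 3.227 kN.
R_B = 8.962 + 65.17 = 74.14 kN.

R_B = 74.14 kN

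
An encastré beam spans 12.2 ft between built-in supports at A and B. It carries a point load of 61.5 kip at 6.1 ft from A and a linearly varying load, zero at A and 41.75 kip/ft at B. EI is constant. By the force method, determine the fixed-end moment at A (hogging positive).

M_A = 300.9 kip·ft

Release both end moments; the primary structure is a simply-supported span AB with redundants M_A and M_B.
On the primary (simply-supported) span, the end slopes from the loading are:
  at A: point load 61.5 at a = 6.1: Pab(L + b)/(6LEI) = 572.1/EI
  at B: point load 61.5 at a = 6.1: Pab(L + a)/(6LEI) = 572.1/EI
  at A: triangular load, peak 41.75: 7w₀L³/(360EI) = 1474/EI
  at B: triangular load, peak 41.75: w₀L³/(45EI) = 1685/EI
  θ_A0 = 2046/EI,  θ_B0 = 2257/EI
Flexibility coefficients: a unit moment at one end gives L/(3EI) there and L/(6EI) at the far end, so f₁₁ = f₂₂ = 4.067/EI and f₁₂ = f₂₁ = 2.033/EI.
Compatibility — zero rotation at each built-in end:
  4.067 M_A + 2.033 M_B = 2046
  2.033 M_A + 4.067 M_B = 2257
Solving the pair gives M_A = 300.9 kip·ft and M_B = 404.5 kip·ft (hogging).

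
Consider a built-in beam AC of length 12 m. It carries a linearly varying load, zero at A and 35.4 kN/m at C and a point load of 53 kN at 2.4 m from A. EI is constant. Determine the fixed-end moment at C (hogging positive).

Release both end moments; the primary structure is a simply-supported span AC with redundants M_A and M_C.
End rotations of the released simple span under the applied load (×1/EI):
  at A: triangular load, peak 35.4: 7w₀L³/(360EI) = 1189/EI
  at C: triangular load, peak 35.4: w₀L³/(45EI) = 1359/EI
  at A: point load 53 at a = 2.4: Pab(L + b)/(6LEI) = 366.3/EI
  at C: point load 53 at a = 2.4: Pab(L + a)/(6LEI) = 244.2/EI
  θ_A0 = 1556/EI,  θ_C0 = 1604/EI
Flexibility coefficients: a unit moment at one end gives L/(3EI) there and L/(6EI) at the far end, so f₁₁ = f₂₂ = 4/EI and f₁₂ = f₂₁ = 2/EI.
Compatibility — zero rotation at each built-in end:
  4 M_A + 2 M_C = 1556
  2 M_A + 4 M_C = 1604
Solving the pair gives M_A = 251.3 kN·m and M_C = 275.2 kN·m (hogging).

M_C = 275.2 kN·m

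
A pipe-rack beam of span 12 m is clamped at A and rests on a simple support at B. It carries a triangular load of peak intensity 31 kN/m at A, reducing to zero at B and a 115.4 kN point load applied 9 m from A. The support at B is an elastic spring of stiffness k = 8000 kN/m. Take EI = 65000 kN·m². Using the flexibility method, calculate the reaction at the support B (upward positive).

Release the roller at B. Primary structure: cantilever fixed at A.
Free-end deflection of the primary structure under the applied loading (downward +):
  triangular load, peak 31 at the fixed end: w₀L⁴/(30EI) = 21427/EI
  point load 115.4 at a = 9: Pa²(3L − a)/(6EI) = 42063/EI
  δ_0 = 63490/EI
Flexibility coefficient — unit upward force at B: δ_{BB} = L³/(3EI) = 576/EI.
With EI = 65000 kN·m²: δ_0 = 0.97678 m and δ_{BB} = 0.008862 m/kN.
Compatibility — the spring shortens by R_B/k under the reaction it provides: δ_0 − R_B·δ_{BB} = R_B/k. With 1/k = 0.000125 m/kN, R_B = δ_0 / (δ_{BB} + 1/k) = 0.97678 / (0.008862 + 0.000125) = 108.7 kN.

R_B = 108.7 kN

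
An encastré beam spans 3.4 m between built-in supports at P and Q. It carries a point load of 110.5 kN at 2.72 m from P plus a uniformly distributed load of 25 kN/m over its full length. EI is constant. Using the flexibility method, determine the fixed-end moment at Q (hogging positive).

M_Q = 72.17 kN·m

Release both end moments; the primary structure is a simply-supported span PQ with redundants M_P and M_Q.
On the primary (simply-supported) span, the end slopes from the loading are:
  at P: point load 110.5 at a = 2.72: Pab(L + b)/(6LEI) = 40.88/EI
  at Q: point load 110.5 at a = 2.72: Pab(L + a)/(6LEI) = 61.31/EI
  at P: UDL 25: wL³/(24EI) = 40.94/EI
  at Q: UDL 25: wL³/(24EI) = 40.94/EI
  θ_P0 = 81.82/EI,  θ_Q0 = 102.3/EI
Flexibility coefficients: a unit moment at one end gives L/(3EI) there and L/(6EI) at the far end, so f₁₁ = f₂₂ = 1.133/EI and f₁₂ = f₂₁ = 0.5667/EI.
Compatibility — zero rotation at each built-in end:
  1.133 M_P + 0.5667 M_Q = 81.82
  0.5667 M_P + 1.133 M_Q = 102.3
Solving the pair gives M_P = 36.11 kN·m and M_Q = 72.17 kN·m (hogging).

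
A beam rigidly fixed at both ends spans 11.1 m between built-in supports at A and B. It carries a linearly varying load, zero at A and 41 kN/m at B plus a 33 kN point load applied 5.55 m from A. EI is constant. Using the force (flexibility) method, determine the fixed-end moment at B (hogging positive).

M_B = 298.4 kN·m

Release both end moments; the primary structure is a simply-supported span AB with redundants M_A and M_B.
Simple-span end rotations at A and B under the given loads:
  at A: triangular load, peak 41: 7w₀L³/(360EI) = 1090/EI
  at B: triangular load, peak 41: w₀L³/(45EI) = 1246/EI
  at A: point load 33 at a = 5.55: Pab(L + b)/(6LEI) = 254.1/EI
  at B: point load 33 at a = 5.55: Pab(L + a)/(6LEI) = 254.1/EI
  θ_A0 = 1344/EI,  θ_B0 = 1500/EI
Flexibility coefficients: a unit moment at one end gives L/(3EI) there and L/(6EI) at the far end, so f₁₁ = f₂₂ = 3.7/EI and f₁₂ = f₂₁ = 1.85/EI.
Compatibility — zero rotation at each built-in end:
  3.7 M_A + 1.85 M_B = 1344
  1.85 M_A + 3.7 M_B = 1500
Solving the pair gives M_A = 214.2 kN·m and M_B = 298.4 kN·m (hogging).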